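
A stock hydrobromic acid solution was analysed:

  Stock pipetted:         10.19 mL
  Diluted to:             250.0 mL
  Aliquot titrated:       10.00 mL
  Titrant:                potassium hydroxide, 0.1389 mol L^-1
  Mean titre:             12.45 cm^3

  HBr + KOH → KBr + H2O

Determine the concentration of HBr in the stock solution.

4.243 mol/L

n(KOH) = 0.01245 × 0.1389 = 1.729 × 10^-3 mol
n(HBr) in the aliquot = 1.729 × 10^-3 mol (1:1 ratio)
[HBr]_dilute = 1.729 × 10^-3 / 0.01000 = 0.1729 mol/L
Dilution factor = 250.0 / 10.19 = 24.53
[HBr]_stock = 0.1729 × 24.53 = 4.243 mol/L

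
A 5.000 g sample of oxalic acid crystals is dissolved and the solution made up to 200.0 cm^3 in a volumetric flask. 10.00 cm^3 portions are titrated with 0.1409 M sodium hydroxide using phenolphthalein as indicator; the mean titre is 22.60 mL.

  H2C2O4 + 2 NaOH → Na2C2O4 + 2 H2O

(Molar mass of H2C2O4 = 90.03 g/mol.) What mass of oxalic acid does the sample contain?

2.867 g

n(NaOH) per titration = 0.02260 × 0.1409 = 3.184 × 10^-3 mol
From the 1:2 ratio, n(H2C2O4) in each aliquot = 1/2 × 3.184 × 10^-3 = 1.592 × 10^-3 mol
n(H2C2O4) in the whole flask = 1.592 × 10^-3 × 200.0/10.00 = 0.03184 mol
mass of H2C2O4 = 0.03184 × 90.03 = 2.867 g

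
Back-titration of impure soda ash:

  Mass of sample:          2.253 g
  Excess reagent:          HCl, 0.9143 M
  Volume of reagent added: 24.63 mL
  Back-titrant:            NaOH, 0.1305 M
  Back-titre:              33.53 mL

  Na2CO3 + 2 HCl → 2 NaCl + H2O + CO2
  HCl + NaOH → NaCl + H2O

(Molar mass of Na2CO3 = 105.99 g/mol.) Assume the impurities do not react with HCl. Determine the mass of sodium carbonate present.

0.9615 g

n(HCl) added = 0.02463 × 0.9143 = 0.02252 mol
n(NaOH) used in back-titration = 0.03353 × 0.1305 = 4.376 × 10^-3 mol
n(HCl) left over = 4.376 × 10^-3 mol (1:1 ratio)
n(HCl) consumed by analyte = 0.02252 − 4.376 × 10^-3 = 0.01814 mol
From the 1:2 ratio, n(Na2CO3) = 1/2 × 0.01814 = 9.072 × 10^-3 mol
mass of Na2CO3 = 9.072 × 10^-3 × 105.99 = 0.9615 g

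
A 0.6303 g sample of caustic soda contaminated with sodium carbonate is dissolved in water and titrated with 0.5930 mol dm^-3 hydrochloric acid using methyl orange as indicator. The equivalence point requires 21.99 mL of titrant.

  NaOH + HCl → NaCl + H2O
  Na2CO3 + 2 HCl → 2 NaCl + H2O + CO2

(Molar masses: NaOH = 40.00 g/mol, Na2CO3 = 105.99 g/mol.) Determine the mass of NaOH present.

n(HCl) = 0.02199 × 0.5930 = 0.01304 mol
Let x = n(NaOH), y = n(Na2CO3).
Titrant: 1x + 2y = 0.01304;  mass: 40.00x + 105.99y = 0.6303
Solving, x = 4.676 × 10^-3 mol, y = 4.182 × 10^-3 mol
mass of NaOH = 4.676 × 10^-3 × 40.00 = 0.1870 g

0.1870 g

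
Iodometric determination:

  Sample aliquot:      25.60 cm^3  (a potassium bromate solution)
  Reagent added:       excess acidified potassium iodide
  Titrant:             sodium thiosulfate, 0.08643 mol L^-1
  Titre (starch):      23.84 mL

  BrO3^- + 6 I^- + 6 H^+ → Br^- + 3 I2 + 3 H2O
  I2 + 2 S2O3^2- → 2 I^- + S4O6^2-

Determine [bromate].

n(S2O3^2-) = 0.02384 × 0.08643 = 2.060 × 10^-3 mol
n(I2) = n(S2O3^2-)/2 = 1.030 × 10^-3 mol
From the 1:3 ratio, n(BrO3^-) in the aliquot = 1/3 × 1.030 × 10^-3 = 3.434 × 10^-4 mol
[BrO3^-] = 3.434 × 10^-4 / 0.02560 = 0.01341 mol/L

0.01341 mol/L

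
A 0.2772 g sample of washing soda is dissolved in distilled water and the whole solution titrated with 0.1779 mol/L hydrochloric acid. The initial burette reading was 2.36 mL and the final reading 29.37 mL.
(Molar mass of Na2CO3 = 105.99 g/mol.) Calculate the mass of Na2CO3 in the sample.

Na2CO3 + 2 HCl → 2 NaCl + H2O + CO2
n(HCl) = 0.02701 L × 0.1779 mol/L = 4.805 × 10^-3 mol
From the 1:2 ratio, n(Na2CO3) = 1/2 × 4.805 × 10^-3 = 2.403 × 10^-3 mol
mass of Na2CO3 = 2.403 × 10^-3 × 105.99 g/mol = 0.2546 g

0.2546 g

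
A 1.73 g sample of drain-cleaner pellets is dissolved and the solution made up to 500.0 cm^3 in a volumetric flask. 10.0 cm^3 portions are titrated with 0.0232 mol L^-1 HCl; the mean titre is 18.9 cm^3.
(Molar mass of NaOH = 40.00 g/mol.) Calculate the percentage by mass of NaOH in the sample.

NaOH + HCl → NaCl + H2O
n(HCl) per titration = 0.0189 × 0.0232 = 4.38 × 10^-4 mol
n(NaOH) in each aliquot = 4.38 × 10^-4 mol (1:1 ratio)
n(NaOH) in the whole flask = 4.38 × 10^-4 × 500.0/10.0 = 0.0219 mol
mass of NaOH = 0.0219 × 40.00 = 0.877 g
% NaOH = 0.877 / 1.73 × 100 = 50.7 %

50.7 %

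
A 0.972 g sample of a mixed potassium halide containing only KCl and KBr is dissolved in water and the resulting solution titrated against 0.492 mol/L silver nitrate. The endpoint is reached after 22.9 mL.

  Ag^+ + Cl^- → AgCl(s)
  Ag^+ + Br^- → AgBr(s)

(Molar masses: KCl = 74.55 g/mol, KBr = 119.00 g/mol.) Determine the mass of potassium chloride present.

0.618 g

n(AgNO3) = 0.0229 × 0.492 = 0.0113 mol
Let x = n(KCl), y = n(KBr).
Titrant: 1x + 1y = 0.0113;  mass: 74.55x + 119.00y = 0.972
Solving, x = 8.30 × 10^-3 mol, y = 2.97 × 10^-3 mol
mass of KCl = 8.30 × 10^-3 × 74.55 = 0.618 g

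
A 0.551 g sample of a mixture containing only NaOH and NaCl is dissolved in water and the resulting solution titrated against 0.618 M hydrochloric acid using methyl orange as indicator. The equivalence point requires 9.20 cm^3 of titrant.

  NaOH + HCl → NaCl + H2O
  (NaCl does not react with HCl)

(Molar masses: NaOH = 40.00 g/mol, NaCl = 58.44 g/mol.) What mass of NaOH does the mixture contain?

0.227 g

n(HCl) = 0.00920 × 0.618 = 5.69 × 10^-3 mol
Let x = n(NaOH), y = n(NaCl).
Titrant: 1x = 5.69 × 10^-3;  mass: 40.00x + 58.44y = 0.551
Solving, x = 5.69 × 10^-3 mol, y = 5.54 × 10^-3 mol
mass of NaOH = 5.69 × 10^-3 × 40.00 = 0.227 g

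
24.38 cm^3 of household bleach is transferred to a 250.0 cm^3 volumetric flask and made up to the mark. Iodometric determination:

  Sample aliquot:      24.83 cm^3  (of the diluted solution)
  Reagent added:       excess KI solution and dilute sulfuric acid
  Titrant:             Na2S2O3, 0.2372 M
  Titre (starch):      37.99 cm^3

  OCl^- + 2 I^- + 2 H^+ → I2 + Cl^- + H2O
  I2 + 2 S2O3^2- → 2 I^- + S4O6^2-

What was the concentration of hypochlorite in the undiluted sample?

1.861 M

n(S2O3^2-) = 0.03799 × 0.2372 = 9.011 × 10^-3 mol
n(I2) = n(S2O3^2-)/2 = 4.506 × 10^-3 mol
n(OCl^-) in the aliquot = 4.506 × 10^-3 mol (1:1 ratio)
[OCl^-]_dilute = 4.506 × 10^-3 / 0.02483 = 0.1815 mol/L
[OCl^-]_original = 0.1815 × 250.0/24.38 = 1.861 mol/L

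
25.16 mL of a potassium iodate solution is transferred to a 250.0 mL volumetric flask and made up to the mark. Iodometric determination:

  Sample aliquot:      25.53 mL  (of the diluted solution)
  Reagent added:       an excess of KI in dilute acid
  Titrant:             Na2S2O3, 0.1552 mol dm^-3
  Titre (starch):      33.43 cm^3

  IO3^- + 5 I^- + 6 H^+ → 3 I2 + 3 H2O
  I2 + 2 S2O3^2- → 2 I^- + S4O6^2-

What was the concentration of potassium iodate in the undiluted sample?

n(S2O3^2-) = 0.03343 × 0.1552 = 5.188 × 10^-3 mol
n(I2) = n(S2O3^2-)/2 = 2.594 × 10^-3 mol
From the 1:3 ratio, n(IO3^-) in the aliquot = 1/3 × 2.594 × 10^-3 = 8.647 × 10^-4 mol
[IO3^-]_dilute = 8.647 × 10^-4 / 0.02553 = 0.03387 mol/L
[IO3^-]_original = 0.03387 × 250.0/25.16 = 0.3366 mol/L

0.3366 mol/L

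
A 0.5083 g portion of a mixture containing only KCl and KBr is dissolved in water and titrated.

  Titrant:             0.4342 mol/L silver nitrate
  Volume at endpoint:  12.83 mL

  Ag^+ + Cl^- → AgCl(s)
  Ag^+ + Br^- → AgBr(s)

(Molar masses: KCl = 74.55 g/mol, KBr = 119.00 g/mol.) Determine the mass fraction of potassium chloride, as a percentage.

51.02 %

n(AgNO3) = 0.01283 × 0.4342 = 5.571 × 10^-3 mol
Let x = n(KCl), y = n(KBr).
Titrant: 1x + 1y = 5.571 × 10^-3;  mass: 74.55x + 119.00y = 0.5083
Solving, x = 3.479 × 10^-3 mol, y = 2.092 × 10^-3 mol
mass of KCl = 3.479 × 10^-3 × 74.55 = 0.2593 g
% KCl = 0.2593 / 0.5083 × 100 = 51.02 %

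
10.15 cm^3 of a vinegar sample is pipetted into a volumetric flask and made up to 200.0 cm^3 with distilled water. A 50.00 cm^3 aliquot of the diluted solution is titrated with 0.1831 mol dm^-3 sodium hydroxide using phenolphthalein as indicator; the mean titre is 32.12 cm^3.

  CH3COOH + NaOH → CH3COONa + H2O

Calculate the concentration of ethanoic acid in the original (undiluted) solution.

2.318 mol/L

n(NaOH) = 0.03212 × 0.1831 = 5.881 × 10^-3 mol
n(CH3COOH) in the aliquot = 5.881 × 10^-3 mol (1:1 ratio)
[CH3COOH]_dilute = 5.881 × 10^-3 / 0.05000 = 0.1176 mol/L
Dilution factor = 200.0 / 10.15 = 19.70
[CH3COOH]_stock = 0.1176 × 19.70 = 2.318 mol/L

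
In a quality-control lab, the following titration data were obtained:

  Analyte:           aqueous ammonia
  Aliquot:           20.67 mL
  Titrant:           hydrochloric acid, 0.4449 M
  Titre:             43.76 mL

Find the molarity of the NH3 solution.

0.9419 M

NH3 + HCl → NH4Cl
n(HCl) = 0.04376 L × 0.4449 mol/L = 0.01947 mol
n(NH3) = 0.01947 mol (1:1 mole ratio)
[NH3] = 0.01947 mol / 0.02067 L = 0.9419 mol/L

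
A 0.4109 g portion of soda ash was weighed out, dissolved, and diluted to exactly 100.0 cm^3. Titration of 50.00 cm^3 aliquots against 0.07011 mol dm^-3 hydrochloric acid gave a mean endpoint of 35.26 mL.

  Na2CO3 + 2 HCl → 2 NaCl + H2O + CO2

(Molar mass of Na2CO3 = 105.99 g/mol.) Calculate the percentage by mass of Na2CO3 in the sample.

n(HCl) per titration = 0.03526 × 0.07011 = 2.472 × 10^-3 mol
From the 1:2 ratio, n(Na2CO3) in each aliquot = 1/2 × 2.472 × 10^-3 = 1.236 × 10^-3 mol
n(Na2CO3) in the whole flask = 1.236 × 10^-3 × 100.0/50.00 = 2.472 × 10^-3 mol
mass of Na2CO3 = 2.472 × 10^-3 × 105.99 = 0.2620 g
% Na2CO3 = 0.2620 / 0.4109 × 100 = 63.77 %

63.77 %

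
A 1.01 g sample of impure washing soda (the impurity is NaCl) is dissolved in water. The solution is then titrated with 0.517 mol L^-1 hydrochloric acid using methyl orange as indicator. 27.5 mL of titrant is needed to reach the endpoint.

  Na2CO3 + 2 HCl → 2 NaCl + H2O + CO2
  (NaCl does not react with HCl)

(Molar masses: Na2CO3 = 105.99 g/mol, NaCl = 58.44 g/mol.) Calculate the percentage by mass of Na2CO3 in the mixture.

74.6 %

n(HCl) = 0.0275 × 0.517 = 0.0142 mol
Let x = n(Na2CO3), y = n(NaCl).
Titrant: 2x = 0.0142;  mass: 105.99x + 58.44y = 1.01
Solving, x = 7.11 × 10^-3 mol, y = 4.39 × 10^-3 mol
mass of Na2CO3 = 7.11 × 10^-3 × 105.99 = 0.753 g
% Na2CO3 = 0.753 / 1.01 × 100 = 74.6 %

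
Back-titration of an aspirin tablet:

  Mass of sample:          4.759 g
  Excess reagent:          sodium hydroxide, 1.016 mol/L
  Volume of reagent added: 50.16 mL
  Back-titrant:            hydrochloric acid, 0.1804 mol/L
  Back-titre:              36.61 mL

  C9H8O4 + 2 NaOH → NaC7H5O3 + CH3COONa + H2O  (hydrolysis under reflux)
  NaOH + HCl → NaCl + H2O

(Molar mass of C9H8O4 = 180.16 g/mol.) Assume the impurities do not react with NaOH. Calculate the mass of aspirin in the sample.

n(NaOH) added = 0.05016 × 1.016 = 0.05096 mol
n(HCl) used in back-titration = 0.03661 × 0.1804 = 6.604 × 10^-3 mol
n(NaOH) left over = 6.604 × 10^-3 mol (1:1 ratio)
n(NaOH) consumed by analyte = 0.05096 − 6.604 × 10^-3 = 0.04436 mol
From the 1:2 ratio, n(C9H8O4) = 1/2 × 0.04436 = 0.02218 mol
mass of C9H8O4 = 0.02218 × 180.16 = 3.996 g

3.996 g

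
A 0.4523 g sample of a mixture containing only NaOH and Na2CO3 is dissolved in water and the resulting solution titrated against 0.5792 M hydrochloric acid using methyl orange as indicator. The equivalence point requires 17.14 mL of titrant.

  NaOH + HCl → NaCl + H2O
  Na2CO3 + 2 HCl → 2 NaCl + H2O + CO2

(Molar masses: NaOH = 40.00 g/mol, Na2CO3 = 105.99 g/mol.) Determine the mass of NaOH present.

n(HCl) = 0.01714 × 0.5792 = 9.927 × 10^-3 mol
Let x = n(NaOH), y = n(Na2CO3).
Titrant: 1x + 2y = 9.927 × 10^-3;  mass: 40.00x + 105.99y = 0.4523
Solving, x = 5.680 × 10^-3 mol, y = 2.124 × 10^-3 mol
mass of NaOH = 5.680 × 10^-3 × 40.00 = 0.2272 g

0.2272 g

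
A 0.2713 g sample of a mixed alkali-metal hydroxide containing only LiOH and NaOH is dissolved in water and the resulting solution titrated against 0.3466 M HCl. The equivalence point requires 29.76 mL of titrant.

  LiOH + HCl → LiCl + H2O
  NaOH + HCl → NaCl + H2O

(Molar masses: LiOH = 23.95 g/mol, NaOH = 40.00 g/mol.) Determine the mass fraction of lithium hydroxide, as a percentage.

n(HCl) = 0.02976 × 0.3466 = 0.01031 mol
Let x = n(LiOH), y = n(NaOH).
Titrant: 1x + 1y = 0.01031;  mass: 23.95x + 40.00y = 0.2713
Solving, x = 8.803 × 10^-3 mol, y = 1.512 × 10^-3 mol
mass of LiOH = 8.803 × 10^-3 × 23.95 = 0.2108 g
% LiOH = 0.2108 / 0.2713 × 100 = 77.71 %

77.71 %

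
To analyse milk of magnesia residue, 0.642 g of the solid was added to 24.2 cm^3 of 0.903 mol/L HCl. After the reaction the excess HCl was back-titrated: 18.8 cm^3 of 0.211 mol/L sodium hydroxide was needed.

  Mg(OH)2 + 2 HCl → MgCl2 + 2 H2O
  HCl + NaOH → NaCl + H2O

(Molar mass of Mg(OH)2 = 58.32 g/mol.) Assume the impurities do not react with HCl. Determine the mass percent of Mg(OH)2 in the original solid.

n(HCl) added = 0.0242 × 0.903 = 0.0219 mol
n(NaOH) used in back-titration = 0.0188 × 0.211 = 3.97 × 10^-3 mol
n(HCl) left over = 3.97 × 10^-3 mol (1:1 ratio)
n(HCl) consumed by analyte = 0.0219 − 3.97 × 10^-3 = 0.0179 mol
From the 1:2 ratio, n(Mg(OH)2) = 1/2 × 0.0179 = 8.94 × 10^-3 mol
mass of Mg(OH)2 = 8.94 × 10^-3 × 58.32 = 0.522 g
% Mg(OH)2 = 0.522 / 0.642 × 100 = 81.2 %

81.2 %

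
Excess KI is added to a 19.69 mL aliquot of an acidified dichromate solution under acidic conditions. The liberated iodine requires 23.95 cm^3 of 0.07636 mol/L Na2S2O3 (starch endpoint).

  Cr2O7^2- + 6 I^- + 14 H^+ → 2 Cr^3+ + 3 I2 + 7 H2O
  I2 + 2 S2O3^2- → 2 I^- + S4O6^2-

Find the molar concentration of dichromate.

n(S2O3^2-) = 0.02395 × 0.07636 = 1.829 × 10^-3 mol
n(I2) = n(S2O3^2-)/2 = 9.144 × 10^-4 mol
From the 1:3 ratio, n(Cr2O7^2-) in the aliquot = 1/3 × 9.144 × 10^-4 = 3.048 × 10^-4 mol
[Cr2O7^2-] = 3.048 × 10^-4 / 0.01969 = 0.01548 mol/L

0.01548 mol/L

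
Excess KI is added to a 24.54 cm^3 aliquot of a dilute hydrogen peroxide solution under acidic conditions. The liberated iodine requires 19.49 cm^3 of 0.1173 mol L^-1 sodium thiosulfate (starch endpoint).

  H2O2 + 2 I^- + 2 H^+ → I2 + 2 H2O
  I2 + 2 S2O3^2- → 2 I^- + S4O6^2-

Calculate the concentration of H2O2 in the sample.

0.04658 mol/L

n(S2O3^2-) = 0.01949 × 0.1173 = 2.286 × 10^-3 mol
n(I2) = n(S2O3^2-)/2 = 1.143 × 10^-3 mol
n(H2O2) in the aliquot = 1.143 × 10^-3 mol (1:1 ratio)
[H2O2] = 1.143 × 10^-3 / 0.02454 = 0.04658 mol/L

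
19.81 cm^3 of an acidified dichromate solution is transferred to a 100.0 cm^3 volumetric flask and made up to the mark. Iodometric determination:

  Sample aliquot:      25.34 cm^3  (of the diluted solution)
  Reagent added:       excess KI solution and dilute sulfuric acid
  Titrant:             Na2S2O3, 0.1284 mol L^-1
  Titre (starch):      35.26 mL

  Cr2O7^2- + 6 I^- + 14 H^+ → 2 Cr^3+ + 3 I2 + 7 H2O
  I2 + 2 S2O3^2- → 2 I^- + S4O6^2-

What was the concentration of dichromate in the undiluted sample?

n(S2O3^2-) = 0.03526 × 0.1284 = 4.527 × 10^-3 mol
n(I2) = n(S2O3^2-)/2 = 2.264 × 10^-3 mol
From the 1:3 ratio, n(Cr2O7^2-) in the aliquot = 1/3 × 2.264 × 10^-3 = 7.546 × 10^-4 mol
[Cr2O7^2-]_dilute = 7.546 × 10^-4 / 0.02534 = 0.02978 mol/L
[Cr2O7^2-]_original = 0.02978 × 100.0/19.81 = 0.1503 mol/L

0.1503 mol/L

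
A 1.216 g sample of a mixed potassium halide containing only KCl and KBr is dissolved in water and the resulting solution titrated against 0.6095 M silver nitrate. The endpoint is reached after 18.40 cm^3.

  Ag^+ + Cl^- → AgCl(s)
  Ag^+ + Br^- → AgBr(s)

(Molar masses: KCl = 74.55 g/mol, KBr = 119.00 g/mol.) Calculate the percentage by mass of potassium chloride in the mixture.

n(AgNO3) = 0.01840 × 0.6095 = 0.01121 mol
Let x = n(KCl), y = n(KBr).
Titrant: 1x + 1y = 0.01121;  mass: 74.55x + 119.00y = 1.216
Solving, x = 2.667 × 10^-3 mol, y = 8.548 × 10^-3 mol
mass of KCl = 2.667 × 10^-3 × 74.55 = 0.1988 g
% KCl = 0.1988 / 1.216 × 100 = 16.35 %

16.35 %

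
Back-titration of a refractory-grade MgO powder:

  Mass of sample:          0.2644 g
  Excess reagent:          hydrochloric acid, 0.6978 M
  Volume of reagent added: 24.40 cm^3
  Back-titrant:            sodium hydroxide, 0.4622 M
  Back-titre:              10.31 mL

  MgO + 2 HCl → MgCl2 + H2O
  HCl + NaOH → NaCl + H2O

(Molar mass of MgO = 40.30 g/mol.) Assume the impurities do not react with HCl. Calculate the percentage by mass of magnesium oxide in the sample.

93.44 %

n(HCl) added = 0.02440 × 0.6978 = 0.01703 mol
n(NaOH) used in back-titration = 0.01031 × 0.4622 = 4.765 × 10^-3 mol
n(HCl) left over = 4.765 × 10^-3 mol (1:1 ratio)
n(HCl) consumed by analyte = 0.01703 − 4.765 × 10^-3 = 0.01226 mol
From the 1:2 ratio, n(MgO) = 1/2 × 0.01226 = 6.131 × 10^-3 mol
mass of MgO = 6.131 × 10^-3 × 40.30 = 0.2471 g
% MgO = 0.2471 / 0.2644 × 100 = 93.44 %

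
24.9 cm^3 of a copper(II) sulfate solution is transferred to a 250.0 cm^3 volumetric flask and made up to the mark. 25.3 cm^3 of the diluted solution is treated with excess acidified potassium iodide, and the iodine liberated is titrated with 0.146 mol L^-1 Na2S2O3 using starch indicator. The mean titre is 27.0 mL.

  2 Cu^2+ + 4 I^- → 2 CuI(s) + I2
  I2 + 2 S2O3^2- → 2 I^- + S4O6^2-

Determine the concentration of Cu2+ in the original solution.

1.56 mol/L

n(S2O3^2-) = 0.0270 × 0.146 = 3.94 × 10^-3 mol
n(I2) = n(S2O3^2-)/2 = 1.97 × 10^-3 mol
From the 2:1 ratio, n(Cu2+) in the aliquot = 2/1 × 1.97 × 10^-3 = 3.94 × 10^-3 mol
[Cu2+]_dilute = 3.94 × 10^-3 / 0.0253 = 0.156 mol/L
[Cu2+]_original = 0.156 × 250.0/24.9 = 1.56 mol/L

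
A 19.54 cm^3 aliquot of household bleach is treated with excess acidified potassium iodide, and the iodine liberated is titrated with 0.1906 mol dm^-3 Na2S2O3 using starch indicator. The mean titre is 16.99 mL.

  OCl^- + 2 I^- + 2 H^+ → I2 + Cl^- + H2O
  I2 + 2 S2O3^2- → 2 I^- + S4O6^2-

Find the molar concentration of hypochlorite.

0.08286 mol/L

n(S2O3^2-) = 0.01699 × 0.1906 = 3.238 × 10^-3 mol
n(I2) = n(S2O3^2-)/2 = 1.619 × 10^-3 mol
n(OCl^-) in the aliquot = 1.619 × 10^-3 mol (1:1 ratio)
[OCl^-] = 1.619 × 10^-3 / 0.01954 = 0.08286 mol/L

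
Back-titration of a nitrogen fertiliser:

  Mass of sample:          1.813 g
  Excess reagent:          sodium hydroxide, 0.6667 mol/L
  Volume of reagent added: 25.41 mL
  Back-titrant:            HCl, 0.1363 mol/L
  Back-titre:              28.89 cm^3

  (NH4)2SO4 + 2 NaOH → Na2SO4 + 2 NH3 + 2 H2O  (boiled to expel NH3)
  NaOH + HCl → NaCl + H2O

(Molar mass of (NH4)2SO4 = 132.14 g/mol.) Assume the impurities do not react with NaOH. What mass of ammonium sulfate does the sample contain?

0.8591 g

n(NaOH) added = 0.02541 × 0.6667 = 0.01694 mol
n(HCl) used in back-titration = 0.02889 × 0.1363 = 3.938 × 10^-3 mol
n(NaOH) left over = 3.938 × 10^-3 mol (1:1 ratio)
n(NaOH) consumed by analyte = 0.01694 − 3.938 × 10^-3 = 0.01300 mol
From the 1:2 ratio, n((NH4)2SO4) = 1/2 × 0.01300 = 6.502 × 10^-3 mol
mass of (NH4)2SO4 = 6.502 × 10^-3 × 132.14 = 0.8591 g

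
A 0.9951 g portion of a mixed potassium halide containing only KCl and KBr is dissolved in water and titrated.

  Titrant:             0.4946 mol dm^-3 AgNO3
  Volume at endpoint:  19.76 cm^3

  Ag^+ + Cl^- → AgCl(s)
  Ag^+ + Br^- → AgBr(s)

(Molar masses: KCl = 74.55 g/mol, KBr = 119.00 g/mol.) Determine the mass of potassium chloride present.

0.2816 g

n(AgNO3) = 0.01976 × 0.4946 = 9.773 × 10^-3 mol
Let x = n(KCl), y = n(KBr).
Titrant: 1x + 1y = 9.773 × 10^-3;  mass: 74.55x + 119.00y = 0.9951
Solving, x = 3.778 × 10^-3 mol, y = 5.996 × 10^-3 mol
mass of KCl = 3.778 × 10^-3 × 74.55 = 0.2816 g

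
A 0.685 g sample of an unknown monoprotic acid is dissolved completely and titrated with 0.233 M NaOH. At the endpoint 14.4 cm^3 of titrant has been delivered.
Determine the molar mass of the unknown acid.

n(NaOH) = 0.0144 L × 0.233 mol/L = 3.36 × 10^-3 mol
n(HA) = 3.36 × 10^-3 mol (1:1 ratio)
M = m / n = 0.685 g / 3.36 × 10^-3 mol = 204 g/mol

204 g/mol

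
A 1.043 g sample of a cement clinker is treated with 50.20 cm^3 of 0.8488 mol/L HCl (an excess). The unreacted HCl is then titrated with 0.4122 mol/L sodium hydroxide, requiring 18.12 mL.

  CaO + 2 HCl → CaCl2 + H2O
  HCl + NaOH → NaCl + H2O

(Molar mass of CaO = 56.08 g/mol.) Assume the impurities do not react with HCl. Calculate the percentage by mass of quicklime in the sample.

n(HCl) added = 0.05020 × 0.8488 = 0.04261 mol
n(NaOH) used in back-titration = 0.01812 × 0.4122 = 7.469 × 10^-3 mol
n(HCl) left over = 7.469 × 10^-3 mol (1:1 ratio)
n(HCl) consumed by analyte = 0.04261 − 7.469 × 10^-3 = 0.03514 mol
From the 1:2 ratio, n(CaO) = 1/2 × 0.03514 = 0.01757 mol
mass of CaO = 0.01757 × 56.08 = 0.9853 g
% CaO = 0.9853 / 1.043 × 100 = 94.47 %

94.47 %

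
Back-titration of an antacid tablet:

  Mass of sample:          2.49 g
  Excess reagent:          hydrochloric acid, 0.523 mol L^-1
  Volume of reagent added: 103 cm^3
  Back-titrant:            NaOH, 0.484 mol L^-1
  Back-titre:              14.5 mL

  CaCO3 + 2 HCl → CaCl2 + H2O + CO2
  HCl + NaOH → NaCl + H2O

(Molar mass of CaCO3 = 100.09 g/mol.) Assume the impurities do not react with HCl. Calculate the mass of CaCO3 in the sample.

2.34 g

n(HCl) added = 0.103 × 0.523 = 0.0539 mol
n(NaOH) used in back-titration = 0.0145 × 0.484 = 7.02 × 10^-3 mol
n(HCl) left over = 7.02 × 10^-3 mol (1:1 ratio)
n(HCl) consumed by analyte = 0.0539 − 7.02 × 10^-3 = 0.0469 mol
From the 1:2 ratio, n(CaCO3) = 1/2 × 0.0469 = 0.0234 mol
mass of CaCO3 = 0.0234 × 100.09 = 2.34 g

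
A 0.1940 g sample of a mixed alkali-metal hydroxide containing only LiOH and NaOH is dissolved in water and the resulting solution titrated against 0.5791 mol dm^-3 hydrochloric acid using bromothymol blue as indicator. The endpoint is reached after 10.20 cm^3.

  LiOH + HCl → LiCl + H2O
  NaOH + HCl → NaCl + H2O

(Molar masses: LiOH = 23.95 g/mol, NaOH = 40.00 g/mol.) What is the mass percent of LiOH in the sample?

n(HCl) = 0.01020 × 0.5791 = 5.907 × 10^-3 mol
Let x = n(LiOH), y = n(NaOH).
Titrant: 1x + 1y = 5.907 × 10^-3;  mass: 23.95x + 40.00y = 0.1940
Solving, x = 2.634 × 10^-3 mol, y = 3.273 × 10^-3 mol
mass of LiOH = 2.634 × 10^-3 × 23.95 = 0.06308 g
% LiOH = 0.06308 / 0.1940 × 100 = 32.52 %

32.52 %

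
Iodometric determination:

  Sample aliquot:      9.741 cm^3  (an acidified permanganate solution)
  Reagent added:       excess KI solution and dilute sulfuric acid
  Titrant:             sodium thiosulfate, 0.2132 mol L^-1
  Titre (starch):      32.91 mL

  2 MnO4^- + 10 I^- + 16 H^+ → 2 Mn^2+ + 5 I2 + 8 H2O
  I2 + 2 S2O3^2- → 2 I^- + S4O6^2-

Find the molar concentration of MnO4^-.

n(S2O3^2-) = 0.03291 × 0.2132 = 7.016 × 10^-3 mol
n(I2) = n(S2O3^2-)/2 = 3.508 × 10^-3 mol
From the 2:5 ratio, n(MnO4^-) in the aliquot = 2/5 × 3.508 × 10^-3 = 1.403 × 10^-3 mol
[MnO4^-] = 1.403 × 10^-3 / 0.009741 = 0.1441 mol/L

0.1441 mol/L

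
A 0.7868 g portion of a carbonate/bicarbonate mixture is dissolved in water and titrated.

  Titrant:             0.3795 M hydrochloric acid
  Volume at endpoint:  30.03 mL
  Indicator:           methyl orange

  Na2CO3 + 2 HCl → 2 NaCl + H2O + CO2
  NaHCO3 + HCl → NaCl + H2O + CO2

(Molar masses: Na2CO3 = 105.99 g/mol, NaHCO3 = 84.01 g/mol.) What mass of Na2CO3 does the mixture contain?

0.2915 g

n(HCl) = 0.03003 × 0.3795 = 0.01140 mol
Let x = n(Na2CO3), y = n(NaHCO3).
Titrant: 2x + 1y = 0.01140;  mass: 105.99x + 84.01y = 0.7868
Solving, x = 2.750 × 10^-3 mol, y = 5.895 × 10^-3 mol
mass of Na2CO3 = 2.750 × 10^-3 × 105.99 = 0.2915 g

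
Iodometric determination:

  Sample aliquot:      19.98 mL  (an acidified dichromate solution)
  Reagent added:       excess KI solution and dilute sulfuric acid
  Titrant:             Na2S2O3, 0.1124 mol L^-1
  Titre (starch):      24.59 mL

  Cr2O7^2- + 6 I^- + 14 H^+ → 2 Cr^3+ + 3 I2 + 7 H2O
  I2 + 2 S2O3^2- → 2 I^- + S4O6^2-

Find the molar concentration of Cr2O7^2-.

n(S2O3^2-) = 0.02459 × 0.1124 = 2.764 × 10^-3 mol
n(I2) = n(S2O3^2-)/2 = 1.382 × 10^-3 mol
From the 1:3 ratio, n(Cr2O7^2-) in the aliquot = 1/3 × 1.382 × 10^-3 = 4.607 × 10^-4 mol
[Cr2O7^2-] = 4.607 × 10^-4 / 0.01998 = 0.02306 mol/L

0.02306 mol/L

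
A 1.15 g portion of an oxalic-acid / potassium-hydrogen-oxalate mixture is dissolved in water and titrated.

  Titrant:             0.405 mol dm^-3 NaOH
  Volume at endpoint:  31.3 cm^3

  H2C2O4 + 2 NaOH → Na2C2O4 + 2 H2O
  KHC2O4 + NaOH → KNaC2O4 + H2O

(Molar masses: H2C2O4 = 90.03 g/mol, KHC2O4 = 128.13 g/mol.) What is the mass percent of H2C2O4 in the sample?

n(NaOH) = 0.0313 × 0.405 = 0.0127 mol
Let x = n(H2C2O4), y = n(KHC2O4).
Titrant: 2x + 1y = 0.0127;  mass: 90.03x + 128.13y = 1.15
Solving, x = 2.85 × 10^-3 mol, y = 6.97 × 10^-3 mol
mass of H2C2O4 = 2.85 × 10^-3 × 90.03 = 0.257 g
% H2C2O4 = 0.257 / 1.15 × 100 = 22.3 %

22.3 %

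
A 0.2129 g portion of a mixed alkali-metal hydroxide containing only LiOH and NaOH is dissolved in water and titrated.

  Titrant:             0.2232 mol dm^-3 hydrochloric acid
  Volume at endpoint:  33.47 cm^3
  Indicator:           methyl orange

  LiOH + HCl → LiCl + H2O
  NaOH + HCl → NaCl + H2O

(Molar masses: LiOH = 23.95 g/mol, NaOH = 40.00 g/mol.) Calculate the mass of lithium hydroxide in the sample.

0.1282 g

n(HCl) = 0.03347 × 0.2232 = 7.471 × 10^-3 mol
Let x = n(LiOH), y = n(NaOH).
Titrant: 1x + 1y = 7.471 × 10^-3;  mass: 23.95x + 40.00y = 0.2129
Solving, x = 5.353 × 10^-3 mol, y = 2.117 × 10^-3 mol
mass of LiOH = 5.353 × 10^-3 × 23.95 = 0.1282 g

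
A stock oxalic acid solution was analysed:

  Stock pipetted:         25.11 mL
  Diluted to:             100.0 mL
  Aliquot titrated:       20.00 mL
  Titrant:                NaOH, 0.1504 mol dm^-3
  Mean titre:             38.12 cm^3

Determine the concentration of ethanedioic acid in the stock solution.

0.5708 mol/L

H2C2O4 + 2 NaOH → Na2C2O4 + 2 H2O
n(NaOH) = 0.03812 × 0.1504 = 5.733 × 10^-3 mol
From the 1:2 ratio, n(H2C2O4) in the aliquot = 1/2 × 5.733 × 10^-3 = 2.867 × 10^-3 mol
[H2C2O4]_dilute = 2.867 × 10^-3 / 0.02000 = 0.1433 mol/L
Dilution factor = 100.0 / 25.11 = 3.982
[H2C2O4]_stock = 0.1433 × 3.982 = 0.5708 mol/L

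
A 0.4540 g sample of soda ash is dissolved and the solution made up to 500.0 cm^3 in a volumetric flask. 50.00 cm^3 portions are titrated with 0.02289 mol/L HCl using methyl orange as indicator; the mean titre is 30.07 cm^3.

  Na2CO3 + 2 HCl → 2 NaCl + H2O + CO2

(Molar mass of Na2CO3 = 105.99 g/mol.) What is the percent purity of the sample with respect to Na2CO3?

80.34 %

n(HCl) per titration = 0.03007 × 0.02289 = 6.883 × 10^-4 mol
From the 1:2 ratio, n(Na2CO3) in each aliquot = 1/2 × 6.883 × 10^-4 = 3.442 × 10^-4 mol
n(Na2CO3) in the whole flask = 3.442 × 10^-4 × 500.0/50.00 = 3.442 × 10^-3 mol
mass of Na2CO3 = 3.442 × 10^-3 × 105.99 = 0.3648 g
% Na2CO3 = 0.3648 / 0.4540 × 100 = 80.34 %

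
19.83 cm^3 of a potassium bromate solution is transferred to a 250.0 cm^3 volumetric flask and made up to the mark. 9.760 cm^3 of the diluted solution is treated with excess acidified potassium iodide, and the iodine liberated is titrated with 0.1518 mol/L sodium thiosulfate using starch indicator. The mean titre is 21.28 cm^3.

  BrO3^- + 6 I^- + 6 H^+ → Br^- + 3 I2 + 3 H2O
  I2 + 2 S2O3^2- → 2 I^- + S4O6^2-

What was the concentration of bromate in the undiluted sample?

0.6954 mol/L

n(S2O3^2-) = 0.02128 × 0.1518 = 3.230 × 10^-3 mol
n(I2) = n(S2O3^2-)/2 = 1.615 × 10^-3 mol
From the 1:3 ratio, n(BrO3^-) in the aliquot = 1/3 × 1.615 × 10^-3 = 5.384 × 10^-4 mol
[BrO3^-]_dilute = 5.384 × 10^-4 / 0.009760 = 0.05516 mol/L
[BrO3^-]_original = 0.05516 × 250.0/19.83 = 0.6954 mol/L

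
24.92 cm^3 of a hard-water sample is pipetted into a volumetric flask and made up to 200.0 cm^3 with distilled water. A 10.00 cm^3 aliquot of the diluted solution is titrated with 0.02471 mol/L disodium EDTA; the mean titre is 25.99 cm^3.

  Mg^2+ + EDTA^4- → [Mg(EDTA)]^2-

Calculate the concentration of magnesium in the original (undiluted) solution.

n(EDTA) = 0.02599 × 0.02471 = 6.422 × 10^-4 mol
n(Mg2+) in the aliquot = 6.422 × 10^-4 mol (1:1 ratio)
[Mg2+]_dilute = 6.422 × 10^-4 / 0.01000 = 0.06422 mol/L
Dilution factor = 200.0 / 24.92 = 8.026
[Mg2+]_stock = 0.06422 × 8.026 = 0.5154 mol/L

0.5154 mol/L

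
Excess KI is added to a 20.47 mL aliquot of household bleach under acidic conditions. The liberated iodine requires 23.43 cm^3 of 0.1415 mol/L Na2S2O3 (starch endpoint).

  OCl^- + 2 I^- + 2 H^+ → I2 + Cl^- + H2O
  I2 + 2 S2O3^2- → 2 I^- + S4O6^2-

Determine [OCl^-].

n(S2O3^2-) = 0.02343 × 0.1415 = 3.315 × 10^-3 mol
n(I2) = n(S2O3^2-)/2 = 1.658 × 10^-3 mol
n(OCl^-) in the aliquot = 1.658 × 10^-3 mol (1:1 ratio)
[OCl^-] = 1.658 × 10^-3 / 0.02047 = 0.08098 mol/L

0.08098 mol/L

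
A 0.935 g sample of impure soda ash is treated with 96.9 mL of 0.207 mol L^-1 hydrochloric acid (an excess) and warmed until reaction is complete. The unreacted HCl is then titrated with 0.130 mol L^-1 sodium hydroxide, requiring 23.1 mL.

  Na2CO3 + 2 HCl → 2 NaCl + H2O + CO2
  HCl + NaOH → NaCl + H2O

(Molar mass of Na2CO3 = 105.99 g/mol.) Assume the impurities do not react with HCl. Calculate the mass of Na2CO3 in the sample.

n(HCl) added = 0.0969 × 0.207 = 0.0201 mol
n(NaOH) used in back-titration = 0.0231 × 0.130 = 3.00 × 10^-3 mol
n(HCl) left over = 3.00 × 10^-3 mol (1:1 ratio)
n(HCl) consumed by analyte = 0.0201 − 3.00 × 10^-3 = 0.0171 mol
From the 1:2 ratio, n(Na2CO3) = 1/2 × 0.0171 = 8.53 × 10^-3 mol
mass of Na2CO3 = 8.53 × 10^-3 × 105.99 = 0.904 g

0.904 g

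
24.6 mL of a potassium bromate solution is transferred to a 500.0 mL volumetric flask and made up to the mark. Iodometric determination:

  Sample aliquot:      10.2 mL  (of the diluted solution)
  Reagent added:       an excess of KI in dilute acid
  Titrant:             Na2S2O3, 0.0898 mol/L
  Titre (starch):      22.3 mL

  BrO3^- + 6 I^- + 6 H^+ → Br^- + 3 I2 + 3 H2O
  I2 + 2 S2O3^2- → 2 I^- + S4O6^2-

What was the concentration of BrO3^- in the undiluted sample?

0.665 mol/L

n(S2O3^2-) = 0.0223 × 0.0898 = 2.00 × 10^-3 mol
n(I2) = n(S2O3^2-)/2 = 1.00 × 10^-3 mol
From the 1:3 ratio, n(BrO3^-) in the aliquot = 1/3 × 1.00 × 10^-3 = 3.34 × 10^-4 mol
[BrO3^-]_dilute = 3.34 × 10^-4 / 0.0102 = 0.0327 mol/L
[BrO3^-]_original = 0.0327 × 500.0/24.6 = 0.665 mol/L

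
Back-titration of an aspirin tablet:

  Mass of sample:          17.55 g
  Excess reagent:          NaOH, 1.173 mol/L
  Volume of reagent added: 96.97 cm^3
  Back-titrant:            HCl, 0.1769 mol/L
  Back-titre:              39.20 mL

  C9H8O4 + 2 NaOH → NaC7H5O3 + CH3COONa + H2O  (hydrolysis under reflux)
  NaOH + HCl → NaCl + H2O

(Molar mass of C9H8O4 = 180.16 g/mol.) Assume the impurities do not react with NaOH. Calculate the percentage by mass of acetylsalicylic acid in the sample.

54.82 %

n(NaOH) added = 0.09697 × 1.173 = 0.1137 mol
n(HCl) used in back-titration = 0.03920 × 0.1769 = 6.934 × 10^-3 mol
n(NaOH) left over = 6.934 × 10^-3 mol (1:1 ratio)
n(NaOH) consumed by analyte = 0.1137 − 6.934 × 10^-3 = 0.1068 mol
From the 1:2 ratio, n(C9H8O4) = 1/2 × 0.1068 = 0.05341 mol
mass of C9H8O4 = 0.05341 × 180.16 = 9.622 g
% C9H8O4 = 9.622 / 17.55 × 100 = 54.82 %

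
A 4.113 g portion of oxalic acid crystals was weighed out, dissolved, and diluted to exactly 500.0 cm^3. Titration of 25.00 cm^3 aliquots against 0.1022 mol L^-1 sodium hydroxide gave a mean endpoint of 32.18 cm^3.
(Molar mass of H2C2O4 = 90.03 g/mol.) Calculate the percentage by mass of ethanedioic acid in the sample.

H2C2O4 + 2 NaOH → Na2C2O4 + 2 H2O
n(NaOH) per titration = 0.03218 × 0.1022 = 3.289 × 10^-3 mol
From the 1:2 ratio, n(H2C2O4) in each aliquot = 1/2 × 3.289 × 10^-3 = 1.644 × 10^-3 mol
n(H2C2O4) in the whole flask = 1.644 × 10^-3 × 500.0/25.00 = 0.03289 mol
mass of H2C2O4 = 0.03289 × 90.03 = 2.961 g
% H2C2O4 = 2.961 / 4.113 × 100 = 71.99 %

71.99 %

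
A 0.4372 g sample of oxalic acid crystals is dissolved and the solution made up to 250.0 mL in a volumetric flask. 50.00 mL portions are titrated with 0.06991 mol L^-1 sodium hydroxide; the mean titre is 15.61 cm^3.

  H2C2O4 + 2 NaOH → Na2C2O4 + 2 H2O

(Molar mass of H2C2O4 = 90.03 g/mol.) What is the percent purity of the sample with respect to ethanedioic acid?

n(NaOH) per titration = 0.01561 × 0.06991 = 1.091 × 10^-3 mol
From the 1:2 ratio, n(H2C2O4) in each aliquot = 1/2 × 1.091 × 10^-3 = 5.456 × 10^-4 mol
n(H2C2O4) in the whole flask = 5.456 × 10^-4 × 250.0/50.00 = 2.728 × 10^-3 mol
mass of H2C2O4 = 2.728 × 10^-3 × 90.03 = 0.2456 g
% H2C2O4 = 0.2456 / 0.4372 × 100 = 56.18 %

56.18 %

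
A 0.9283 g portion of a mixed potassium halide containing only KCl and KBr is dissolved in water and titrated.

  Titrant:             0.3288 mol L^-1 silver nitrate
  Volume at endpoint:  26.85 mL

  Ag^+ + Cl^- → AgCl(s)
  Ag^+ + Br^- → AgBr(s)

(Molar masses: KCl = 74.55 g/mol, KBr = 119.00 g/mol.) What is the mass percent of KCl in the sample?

n(AgNO3) = 0.02685 × 0.3288 = 8.828 × 10^-3 mol
Let x = n(KCl), y = n(KBr).
Titrant: 1x + 1y = 8.828 × 10^-3;  mass: 74.55x + 119.00y = 0.9283
Solving, x = 2.751 × 10^-3 mol, y = 6.078 × 10^-3 mol
mass of KCl = 2.751 × 10^-3 × 74.55 = 0.2051 g
% KCl = 0.2051 / 0.9283 × 100 = 22.09 %

22.09 %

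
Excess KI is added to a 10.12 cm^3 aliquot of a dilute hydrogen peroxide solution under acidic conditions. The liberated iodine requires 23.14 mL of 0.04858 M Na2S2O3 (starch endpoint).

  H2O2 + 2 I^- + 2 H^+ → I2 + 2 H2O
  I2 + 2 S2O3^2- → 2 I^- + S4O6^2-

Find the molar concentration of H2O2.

n(S2O3^2-) = 0.02314 × 0.04858 = 1.124 × 10^-3 mol
n(I2) = n(S2O3^2-)/2 = 5.621 × 10^-4 mol
n(H2O2) in the aliquot = 5.621 × 10^-4 mol (1:1 ratio)
[H2O2] = 5.621 × 10^-4 / 0.01012 = 0.05554 mol/L

0.05554 M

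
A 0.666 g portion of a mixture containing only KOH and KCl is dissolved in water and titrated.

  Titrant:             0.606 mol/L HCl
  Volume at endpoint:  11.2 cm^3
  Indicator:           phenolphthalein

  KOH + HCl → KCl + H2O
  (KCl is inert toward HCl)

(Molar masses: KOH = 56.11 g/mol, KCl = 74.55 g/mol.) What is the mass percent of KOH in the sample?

n(HCl) = 0.0112 × 0.606 = 6.79 × 10^-3 mol
Let x = n(KOH), y = n(KCl).
Titrant: 1x = 6.79 × 10^-3;  mass: 56.11x + 74.55y = 0.666
Solving, x = 6.79 × 10^-3 mol, y = 3.83 × 10^-3 mol
mass of KOH = 6.79 × 10^-3 × 56.11 = 0.381 g
% KOH = 0.381 / 0.666 × 100 = 57.2 %

57.2 %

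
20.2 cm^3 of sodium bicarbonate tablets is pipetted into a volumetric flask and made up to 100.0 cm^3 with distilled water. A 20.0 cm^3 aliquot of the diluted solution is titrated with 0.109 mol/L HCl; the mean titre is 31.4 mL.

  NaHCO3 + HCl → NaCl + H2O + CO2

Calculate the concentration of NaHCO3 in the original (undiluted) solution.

n(HCl) = 0.0314 × 0.109 = 3.42 × 10^-3 mol
n(NaHCO3) in the aliquot = 3.42 × 10^-3 mol (1:1 ratio)
[NaHCO3]_dilute = 3.42 × 10^-3 / 0.0200 = 0.171 mol/L
Dilution factor = 100.0 / 20.2 = 4.950
[NaHCO3]_stock = 0.171 × 4.950 = 0.847 mol/L

0.847 mol/L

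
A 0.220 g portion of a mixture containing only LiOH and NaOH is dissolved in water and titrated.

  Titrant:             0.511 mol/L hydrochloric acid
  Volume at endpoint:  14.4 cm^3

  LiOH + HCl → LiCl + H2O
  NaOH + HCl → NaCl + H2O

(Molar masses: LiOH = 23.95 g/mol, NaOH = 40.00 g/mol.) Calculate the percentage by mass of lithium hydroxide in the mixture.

50.4 %

n(HCl) = 0.0144 × 0.511 = 7.36 × 10^-3 mol
Let x = n(LiOH), y = n(NaOH).
Titrant: 1x + 1y = 7.36 × 10^-3;  mass: 23.95x + 40.00y = 0.220
Solving, x = 4.63 × 10^-3 mol, y = 2.73 × 10^-3 mol
mass of LiOH = 4.63 × 10^-3 × 23.95 = 0.111 g
% LiOH = 0.111 / 0.220 × 100 = 50.4 %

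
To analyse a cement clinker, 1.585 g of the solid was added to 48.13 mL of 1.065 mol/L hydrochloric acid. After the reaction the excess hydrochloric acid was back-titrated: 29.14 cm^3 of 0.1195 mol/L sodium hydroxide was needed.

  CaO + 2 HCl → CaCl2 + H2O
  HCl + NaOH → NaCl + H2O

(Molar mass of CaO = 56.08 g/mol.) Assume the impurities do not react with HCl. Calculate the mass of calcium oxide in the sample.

n(HCl) added = 0.04813 × 1.065 = 0.05126 mol
n(NaOH) used in back-titration = 0.02914 × 0.1195 = 3.482 × 10^-3 mol
n(HCl) left over = 3.482 × 10^-3 mol (1:1 ratio)
n(HCl) consumed by analyte = 0.05126 − 3.482 × 10^-3 = 0.04778 mol
From the 1:2 ratio, n(CaO) = 1/2 × 0.04778 = 0.02389 mol
mass of CaO = 0.02389 × 56.08 = 1.340 g

1.340 g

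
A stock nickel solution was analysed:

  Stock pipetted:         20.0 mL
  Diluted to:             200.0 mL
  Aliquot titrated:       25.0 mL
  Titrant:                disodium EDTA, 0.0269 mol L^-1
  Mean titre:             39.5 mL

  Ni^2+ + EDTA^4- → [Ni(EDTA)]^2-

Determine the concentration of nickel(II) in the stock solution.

n(EDTA) = 0.0395 × 0.0269 = 1.06 × 10^-3 mol
n(Ni2+) in the aliquot = 1.06 × 10^-3 mol (1:1 ratio)
[Ni2+]_dilute = 1.06 × 10^-3 / 0.0250 = 0.0425 mol/L
Dilution factor = 200.0 / 20.0 = 10.00
[Ni2+]_stock = 0.0425 × 10.00 = 0.425 mol/L

0.425 mol/L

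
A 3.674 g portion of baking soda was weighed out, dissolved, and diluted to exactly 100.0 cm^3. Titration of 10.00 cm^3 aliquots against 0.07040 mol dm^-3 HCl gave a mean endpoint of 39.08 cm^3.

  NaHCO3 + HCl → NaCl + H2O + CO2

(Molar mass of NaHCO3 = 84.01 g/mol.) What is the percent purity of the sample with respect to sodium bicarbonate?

n(HCl) per titration = 0.03908 × 0.07040 = 2.751 × 10^-3 mol
n(NaHCO3) in each aliquot = 2.751 × 10^-3 mol (1:1 ratio)
n(NaHCO3) in the whole flask = 2.751 × 10^-3 × 100.0/10.00 = 0.02751 mol
mass of NaHCO3 = 0.02751 × 84.01 = 2.311 g
% NaHCO3 = 2.311 / 3.674 × 100 = 62.91 %

62.91 %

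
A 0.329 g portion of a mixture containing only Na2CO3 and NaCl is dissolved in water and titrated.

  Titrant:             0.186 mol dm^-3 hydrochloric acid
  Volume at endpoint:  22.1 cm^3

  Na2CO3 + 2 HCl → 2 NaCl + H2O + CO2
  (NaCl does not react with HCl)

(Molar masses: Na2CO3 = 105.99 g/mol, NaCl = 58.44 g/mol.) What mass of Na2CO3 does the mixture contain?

0.218 g

n(HCl) = 0.0221 × 0.186 = 4.11 × 10^-3 mol
Let x = n(Na2CO3), y = n(NaCl).
Titrant: 2x = 4.11 × 10^-3;  mass: 105.99x + 58.44y = 0.329
Solving, x = 2.06 × 10^-3 mol, y = 1.90 × 10^-3 mol
mass of Na2CO3 = 2.06 × 10^-3 × 105.99 = 0.218 g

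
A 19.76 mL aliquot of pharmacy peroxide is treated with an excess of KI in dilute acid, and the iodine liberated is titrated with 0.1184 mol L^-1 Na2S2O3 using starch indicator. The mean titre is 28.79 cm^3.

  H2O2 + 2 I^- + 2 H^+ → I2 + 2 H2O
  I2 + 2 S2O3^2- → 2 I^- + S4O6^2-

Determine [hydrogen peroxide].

0.08625 mol/L

n(S2O3^2-) = 0.02879 × 0.1184 = 3.409 × 10^-3 mol
n(I2) = n(S2O3^2-)/2 = 1.704 × 10^-3 mol
n(H2O2) in the aliquot = 1.704 × 10^-3 mol (1:1 ratio)
[H2O2] = 1.704 × 10^-3 / 0.01976 = 0.08625 mol/L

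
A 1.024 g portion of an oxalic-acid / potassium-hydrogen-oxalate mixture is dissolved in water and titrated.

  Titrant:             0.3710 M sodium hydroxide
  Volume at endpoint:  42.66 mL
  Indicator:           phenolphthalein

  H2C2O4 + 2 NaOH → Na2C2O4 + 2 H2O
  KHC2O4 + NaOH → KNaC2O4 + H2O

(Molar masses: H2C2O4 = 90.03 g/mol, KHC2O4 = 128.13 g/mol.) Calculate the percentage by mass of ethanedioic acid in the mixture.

n(NaOH) = 0.04266 × 0.3710 = 0.01583 mol
Let x = n(H2C2O4), y = n(KHC2O4).
Titrant: 2x + 1y = 0.01583;  mass: 90.03x + 128.13y = 1.024
Solving, x = 6.039 × 10^-3 mol, y = 3.748 × 10^-3 mol
mass of H2C2O4 = 6.039 × 10^-3 × 90.03 = 0.5437 g
% H2C2O4 = 0.5437 / 1.024 × 100 = 53.10 %

53.10 %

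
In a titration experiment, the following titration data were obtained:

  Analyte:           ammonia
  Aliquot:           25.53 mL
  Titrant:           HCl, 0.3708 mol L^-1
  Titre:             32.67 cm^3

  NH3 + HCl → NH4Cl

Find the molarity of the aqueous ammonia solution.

0.4745 mol/L

n(HCl) = 0.03267 L × 0.3708 mol/L = 0.01211 mol
n(NH3) = 0.01211 mol (1:1 mole ratio)
[NH3] = 0.01211 mol / 0.02553 L = 0.4745 mol/L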